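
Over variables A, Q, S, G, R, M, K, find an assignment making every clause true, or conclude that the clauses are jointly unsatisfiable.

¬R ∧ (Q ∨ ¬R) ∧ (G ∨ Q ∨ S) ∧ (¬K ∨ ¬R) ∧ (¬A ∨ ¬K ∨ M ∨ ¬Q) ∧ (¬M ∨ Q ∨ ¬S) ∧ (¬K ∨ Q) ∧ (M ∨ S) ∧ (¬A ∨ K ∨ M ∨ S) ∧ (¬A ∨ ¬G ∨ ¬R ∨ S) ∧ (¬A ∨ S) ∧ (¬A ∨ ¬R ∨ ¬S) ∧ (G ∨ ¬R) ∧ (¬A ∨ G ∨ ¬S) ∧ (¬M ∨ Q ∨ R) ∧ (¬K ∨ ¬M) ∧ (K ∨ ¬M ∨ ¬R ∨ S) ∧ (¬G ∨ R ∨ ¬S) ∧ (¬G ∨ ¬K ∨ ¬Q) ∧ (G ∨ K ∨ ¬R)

Unit clause (¬R) forces R = False.
Set A = False.
Set Q = True.
Set S = True.
  then (¬G ∨ R ∨ ¬S) forces G = False.
Set M = True.
  then (¬K ∨ ¬M) forces K = False.
All clauses satisfied.

A = False, Q = True, S = True, G = False, R = False, M = True, K = False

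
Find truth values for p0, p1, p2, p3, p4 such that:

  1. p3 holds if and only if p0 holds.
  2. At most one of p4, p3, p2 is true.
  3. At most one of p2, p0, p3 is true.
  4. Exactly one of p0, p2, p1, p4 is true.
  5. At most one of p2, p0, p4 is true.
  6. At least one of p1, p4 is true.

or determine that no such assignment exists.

p0 = False; p1 = True; p2 = False; p3 = False; p4 = False

  (1) p3=F, p0=F — same ✓
  (2) {p4, p3, p2}: 0 true — at most one ✓
  (3) {p2, p0, p3}: 0 true — at most one ✓
  (4) {p0, p2, p1, p4}: 1 true — exactly one ✓
  (5) {p2, p0, p4}: 0 true — at most one ✓
  (6) {p1, p4}: 1 true — at least one ✓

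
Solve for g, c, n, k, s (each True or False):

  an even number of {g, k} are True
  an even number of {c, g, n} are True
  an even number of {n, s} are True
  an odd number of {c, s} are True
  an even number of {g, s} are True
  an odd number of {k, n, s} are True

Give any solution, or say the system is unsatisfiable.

g=T; c=F; n=T; k=T; s=T

{g, k}: 2 true → even ✓
{c, g, n}: 2 true → even ✓
{n, s}: 2 true → even ✓
{c, s}: 1 true → odd ✓
{g, s}: 2 true → even ✓
{k, n, s}: 3 true → odd ✓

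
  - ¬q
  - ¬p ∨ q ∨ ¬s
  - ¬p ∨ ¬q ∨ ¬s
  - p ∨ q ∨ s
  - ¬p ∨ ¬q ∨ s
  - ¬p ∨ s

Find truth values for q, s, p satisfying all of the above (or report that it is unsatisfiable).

Unit clause (¬q) forces q = False.
Try s = False:
  (p ∨ q ∨ s) forces p = True.
  clause (¬p ∨ s) is falsified — backtrack.
So s = True.
  then (¬p ∨ q ∨ ¬s) forces p = False.
Check each clause:
  (¬q): ¬q holds.
  (¬p ∨ q ∨ ¬s): ¬p holds.
  (¬p ∨ ¬q ∨ ¬s): ¬p holds.
  (p ∨ q ∨ s): s holds.
  (¬p ∨ ¬q ∨ s): ¬p holds.
  (¬p ∨ s): ¬p holds.
All clauses satisfied.

q = False, s = True, p = False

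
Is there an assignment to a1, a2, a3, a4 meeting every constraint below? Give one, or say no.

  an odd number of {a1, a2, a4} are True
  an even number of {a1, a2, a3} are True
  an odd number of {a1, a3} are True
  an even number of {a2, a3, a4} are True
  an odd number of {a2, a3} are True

a1 = True, a2 = True, a3 = False, a4 = True

{a1, a2, a4}: 3 true → odd ✓
{a1, a2, a3}: 2 true → even ✓
{a1, a3}: 1 true → odd ✓
{a2, a3, a4}: 2 true → even ✓
{a2, a3}: 1 true → odd ✓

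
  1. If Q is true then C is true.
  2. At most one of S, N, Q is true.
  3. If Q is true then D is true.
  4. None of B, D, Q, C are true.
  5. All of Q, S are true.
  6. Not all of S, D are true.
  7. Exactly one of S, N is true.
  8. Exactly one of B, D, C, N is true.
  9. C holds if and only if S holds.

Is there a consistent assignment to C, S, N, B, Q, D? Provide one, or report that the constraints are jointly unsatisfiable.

Unsatisfiable — no assignment works.

Case Q = True:
  Constraint (4) is violated (Q=T) — contradiction.
Case Q = False:
  Constraint (5) is violated (Q=F) — contradiction.
Both cases fail — unsatisfiable.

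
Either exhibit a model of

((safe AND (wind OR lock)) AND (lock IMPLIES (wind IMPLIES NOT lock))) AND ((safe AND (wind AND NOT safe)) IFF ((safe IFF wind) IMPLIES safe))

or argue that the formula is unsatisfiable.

Unsatisfiable — no assignment works.

Case safe = True: the conjunct (safe AND (wind AND NOT safe)) IFF ((safe IFF wind) IMPLIES safe) becomes (True AND False) IFF (wind IMPLIES True) = False.
Case safe = False: the conjunct safe is False.
Both cases fail — unsatisfiable.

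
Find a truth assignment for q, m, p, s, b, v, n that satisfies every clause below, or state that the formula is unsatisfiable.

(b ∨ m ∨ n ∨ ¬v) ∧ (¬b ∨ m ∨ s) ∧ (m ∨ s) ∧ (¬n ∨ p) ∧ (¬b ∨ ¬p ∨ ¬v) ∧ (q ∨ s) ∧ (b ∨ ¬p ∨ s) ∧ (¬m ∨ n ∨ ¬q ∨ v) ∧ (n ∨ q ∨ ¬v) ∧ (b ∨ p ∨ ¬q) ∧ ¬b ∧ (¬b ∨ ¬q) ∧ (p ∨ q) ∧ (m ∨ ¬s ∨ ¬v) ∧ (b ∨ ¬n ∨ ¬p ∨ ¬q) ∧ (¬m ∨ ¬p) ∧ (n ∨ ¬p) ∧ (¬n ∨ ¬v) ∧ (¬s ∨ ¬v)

Unit clause (¬b) forces b = False.
Try q = True:
  (b ∨ p ∨ ¬q) forces p = True.
  (b ∨ ¬p ∨ s) forces s = True.
  (b ∨ ¬n ∨ ¬p ∨ ¬q) forces n = False.
  clause (n ∨ ¬p) is falsified — backtrack.
So q = False.
  then (q ∨ s) forces s = True.
  then (p ∨ q) forces p = True.
  then (¬m ∨ ¬p) forces m = False.
  then (n ∨ ¬p) forces n = True.
  then (¬n ∨ ¬v) forces v = False.
All clauses satisfied.

q = False, m = False, p = True, s = True, b = False, v = False, n = True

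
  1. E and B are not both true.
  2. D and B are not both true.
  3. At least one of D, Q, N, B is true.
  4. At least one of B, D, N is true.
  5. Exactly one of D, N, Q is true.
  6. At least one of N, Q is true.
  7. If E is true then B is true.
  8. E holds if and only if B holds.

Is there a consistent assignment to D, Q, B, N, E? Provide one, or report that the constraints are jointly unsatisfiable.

D = False; Q = False; B = False; N = True; E = False

  (1) E=F, B=F — not both ✓
  (2) D=F, B=F — not both ✓
  (3) {D, Q, N, B}: 1 true — at least one ✓
  (4) {B, D, N}: 1 true — at least one ✓
  (5) {D, N, Q}: 1 true — exactly one ✓
  (6) {N, Q}: 1 true — at least one ✓
  (7) E=F ⇒ B: vacuous ✓
  (8) E=F, B=F — same ✓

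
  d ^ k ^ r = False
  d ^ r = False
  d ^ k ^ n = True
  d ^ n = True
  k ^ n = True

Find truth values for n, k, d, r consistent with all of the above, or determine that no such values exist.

n = True, k = False, d = False, r = False

d ^ k ^ r = F ^ F ^ F = False ✓
d ^ r = F ^ F = False ✓
d ^ k ^ n = F ^ F ^ T = True ✓
d ^ n = F ^ T = True ✓
k ^ n = F ^ T = True ✓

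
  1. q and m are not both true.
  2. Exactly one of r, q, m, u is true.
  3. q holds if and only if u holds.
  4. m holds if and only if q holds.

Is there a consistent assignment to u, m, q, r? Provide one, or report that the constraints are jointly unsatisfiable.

u = False, m = False, q = False, r = True

  (1) q=F, m=F — not both ✓
  (2) {r, q, m, u}: 1 true — exactly one ✓
  (3) q=F, u=F — same ✓
  (4) m=F, q=F — same ✓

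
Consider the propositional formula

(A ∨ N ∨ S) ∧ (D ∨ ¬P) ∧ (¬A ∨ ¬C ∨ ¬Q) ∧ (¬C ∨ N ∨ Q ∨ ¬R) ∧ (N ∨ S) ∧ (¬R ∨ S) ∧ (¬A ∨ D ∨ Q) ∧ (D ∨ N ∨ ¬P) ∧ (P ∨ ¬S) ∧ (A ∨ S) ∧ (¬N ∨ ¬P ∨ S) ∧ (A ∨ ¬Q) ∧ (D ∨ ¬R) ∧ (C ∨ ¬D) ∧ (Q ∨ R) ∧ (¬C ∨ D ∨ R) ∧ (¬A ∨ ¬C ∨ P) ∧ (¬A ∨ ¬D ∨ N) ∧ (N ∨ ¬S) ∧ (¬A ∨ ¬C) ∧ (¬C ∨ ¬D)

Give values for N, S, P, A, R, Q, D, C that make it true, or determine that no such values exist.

N: True, S: False, P: False, A: True, R: False, Q: True, D: False, C: False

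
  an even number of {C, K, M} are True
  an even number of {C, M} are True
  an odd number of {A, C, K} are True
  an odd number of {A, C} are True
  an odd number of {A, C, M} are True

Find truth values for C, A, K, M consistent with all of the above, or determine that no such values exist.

C=F; A=T; K=F; M=F

{C, K, M}: 0 true → even ✓
{C, M}: 0 true → even ✓
{A, C, K}: 1 true → odd ✓
{A, C}: 1 true → odd ✓
{A, C, M}: 1 true → odd ✓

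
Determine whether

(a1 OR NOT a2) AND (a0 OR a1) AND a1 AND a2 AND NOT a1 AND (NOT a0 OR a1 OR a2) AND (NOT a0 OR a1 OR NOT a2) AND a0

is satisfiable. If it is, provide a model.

Case a1 = True:
  Clause (NOT a1) is falsified — contradiction.
Case a1 = False:
  Clause (a1) is falsified — contradiction.
Both cases fail, so the formula is unsatisfiable.

No satisfying assignment exists.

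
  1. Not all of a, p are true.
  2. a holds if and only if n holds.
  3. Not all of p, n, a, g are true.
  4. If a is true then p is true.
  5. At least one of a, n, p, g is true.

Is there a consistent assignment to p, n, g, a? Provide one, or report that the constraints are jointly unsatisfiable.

p=T; n=F; g=T; a=F

  (1) {a, p}: 1/2 true — not all ✓
  (2) a=F, n=F — same ✓
  (3) {p, n, a, g}: 2/4 true — not all ✓
  (4) a=F ⇒ p: vacuous ✓
  (5) {a, n, p, g}: 2 true — at least one ✓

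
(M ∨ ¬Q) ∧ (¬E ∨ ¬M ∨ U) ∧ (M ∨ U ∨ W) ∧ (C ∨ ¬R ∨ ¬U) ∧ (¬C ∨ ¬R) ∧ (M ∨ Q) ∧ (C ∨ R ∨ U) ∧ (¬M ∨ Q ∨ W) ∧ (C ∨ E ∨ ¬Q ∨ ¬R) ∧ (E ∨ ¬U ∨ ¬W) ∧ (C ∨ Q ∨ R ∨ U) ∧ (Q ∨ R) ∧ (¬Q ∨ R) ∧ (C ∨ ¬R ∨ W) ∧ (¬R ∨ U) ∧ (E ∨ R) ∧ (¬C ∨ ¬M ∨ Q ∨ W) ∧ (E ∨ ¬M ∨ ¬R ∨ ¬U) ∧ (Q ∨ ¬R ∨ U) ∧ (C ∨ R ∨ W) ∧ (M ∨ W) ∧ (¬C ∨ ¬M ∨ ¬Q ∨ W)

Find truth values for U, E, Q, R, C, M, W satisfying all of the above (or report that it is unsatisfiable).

Case R = True:
  (¬C ∨ ¬R) forces C = False.
  (C ∨ ¬R ∨ ¬U) forces U = False.
  Clause (¬R ∨ U) is falsified — contradiction.
Case R = False:
  (Q ∨ R) forces Q = True.
  Clause (¬Q ∨ R) is falsified — contradiction.
Both cases fail, so the formula is unsatisfiable.

Unsatisfiable — no assignment works.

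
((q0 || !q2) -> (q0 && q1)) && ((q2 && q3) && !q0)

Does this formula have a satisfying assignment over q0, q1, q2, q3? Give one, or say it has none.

q0 = False; q1 = False; q2 = True; q3 = True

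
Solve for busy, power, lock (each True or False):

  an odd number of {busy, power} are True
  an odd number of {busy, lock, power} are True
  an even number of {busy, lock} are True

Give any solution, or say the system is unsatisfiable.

busy: False, power: True, lock: False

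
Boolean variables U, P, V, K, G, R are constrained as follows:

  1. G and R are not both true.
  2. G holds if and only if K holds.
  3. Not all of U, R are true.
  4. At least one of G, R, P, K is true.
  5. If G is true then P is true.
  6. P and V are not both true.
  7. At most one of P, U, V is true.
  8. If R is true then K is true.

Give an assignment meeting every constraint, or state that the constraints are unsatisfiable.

U: False, P: True, V: False, K: True, G: True, R: False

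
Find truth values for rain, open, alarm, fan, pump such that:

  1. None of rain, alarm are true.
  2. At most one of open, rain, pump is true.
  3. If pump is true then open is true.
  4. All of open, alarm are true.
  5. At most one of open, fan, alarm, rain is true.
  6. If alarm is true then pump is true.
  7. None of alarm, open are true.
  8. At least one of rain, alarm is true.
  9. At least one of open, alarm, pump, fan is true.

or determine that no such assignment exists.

Case open = True:
  Constraint (7) is violated (open=T) — contradiction.
Case open = False:
  Constraint (4) is violated (open=F) — contradiction.
Both cases fail — unsatisfiable.

Unsatisfiable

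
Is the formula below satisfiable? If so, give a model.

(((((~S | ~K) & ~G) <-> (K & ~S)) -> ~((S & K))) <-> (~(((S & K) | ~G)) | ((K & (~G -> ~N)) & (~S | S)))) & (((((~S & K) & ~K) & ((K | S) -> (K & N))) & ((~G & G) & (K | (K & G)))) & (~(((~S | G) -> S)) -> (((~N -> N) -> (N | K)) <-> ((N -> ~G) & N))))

UNSATISFIABLE

Case G = True: the conjunct ~G is False.
Case G = False: the conjunct G is False.
Both cases fail — unsatisfiable.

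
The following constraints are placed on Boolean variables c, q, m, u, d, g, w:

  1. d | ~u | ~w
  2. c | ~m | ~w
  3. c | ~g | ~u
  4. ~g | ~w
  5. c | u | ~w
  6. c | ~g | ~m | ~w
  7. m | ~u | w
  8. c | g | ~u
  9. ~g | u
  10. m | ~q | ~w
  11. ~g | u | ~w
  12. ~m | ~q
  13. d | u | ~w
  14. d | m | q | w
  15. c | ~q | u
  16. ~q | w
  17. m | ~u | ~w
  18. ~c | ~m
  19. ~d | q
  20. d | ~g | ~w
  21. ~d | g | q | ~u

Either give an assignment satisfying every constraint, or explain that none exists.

Set c = False.
Try q = True:
  (~m | ~q) forces m = False.
  (m | ~q | ~w) forces w = False.
  clause (~q | w) is falsified — backtrack.
So q = False.
  then (~d | q) forces d = False.
Set m = True.
  then (c | ~m | ~w) forces w = False.
Set u = False.
  then (~g | u) forces g = False.
All clauses satisfied.

c=F, q=F, m=T, u=F, d=F, g=F, w=F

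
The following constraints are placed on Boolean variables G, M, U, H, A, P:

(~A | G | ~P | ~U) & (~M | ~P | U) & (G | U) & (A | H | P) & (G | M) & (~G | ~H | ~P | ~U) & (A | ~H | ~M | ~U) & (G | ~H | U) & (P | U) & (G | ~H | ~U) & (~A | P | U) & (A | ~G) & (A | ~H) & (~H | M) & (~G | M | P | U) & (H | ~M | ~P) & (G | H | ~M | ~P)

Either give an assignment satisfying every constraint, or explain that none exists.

Set G = True.
  then (A | ~G) forces A = True.
Set M = True.
Try U = False:
  (~M | ~P | U) forces P = False.
  clause (P | U) is falsified — backtrack.
So U = True.
Set H = True.
  then (~G | ~H | ~P | ~U) forces P = False.
All clauses satisfied.

G=T, M=T, U=T, H=T, A=T, P=F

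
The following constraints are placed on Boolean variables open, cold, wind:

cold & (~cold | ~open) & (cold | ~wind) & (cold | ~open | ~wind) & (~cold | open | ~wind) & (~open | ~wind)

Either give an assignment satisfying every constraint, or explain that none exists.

open = False, cold = True, wind = False

Unit clause (cold) forces cold = True.
In (~cold | ~open) only ~open is left, so open = False.
In (~cold | open | ~wind) only ~wind is left, so wind = False.
Check each clause:
  (cold): cold holds.
  (~cold | ~open): ~open holds.
  (cold | ~wind): cold holds.
  (cold | ~open | ~wind): cold holds.
  (~cold | open | ~wind): ~wind holds.
  (~open | ~wind): ~open holds.
All clauses satisfied.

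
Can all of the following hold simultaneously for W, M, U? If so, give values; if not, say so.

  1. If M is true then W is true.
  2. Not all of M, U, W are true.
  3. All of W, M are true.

W: True, M: True, U: False

  (1) M=T ⇒ W: T ✓
  (2) {M, U, W}: 2/3 true — not all ✓
  (3) {W, M}: all 2 true ✓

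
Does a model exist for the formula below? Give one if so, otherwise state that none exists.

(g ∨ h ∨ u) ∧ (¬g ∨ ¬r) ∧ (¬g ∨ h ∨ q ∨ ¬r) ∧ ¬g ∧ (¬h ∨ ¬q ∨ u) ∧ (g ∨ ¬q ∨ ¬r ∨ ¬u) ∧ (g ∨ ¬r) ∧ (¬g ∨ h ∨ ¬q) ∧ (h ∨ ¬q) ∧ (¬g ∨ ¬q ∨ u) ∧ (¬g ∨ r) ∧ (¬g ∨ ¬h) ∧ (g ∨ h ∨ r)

Unit clause (¬g) forces g = False.
In (g ∨ ¬r) only ¬r is left, so r = False.
In (g ∨ h ∨ r) only h is left, so h = True.
Set q = False.
Set u = True.
All clauses satisfied.

g=F, h=T, r=F, q=F, u=T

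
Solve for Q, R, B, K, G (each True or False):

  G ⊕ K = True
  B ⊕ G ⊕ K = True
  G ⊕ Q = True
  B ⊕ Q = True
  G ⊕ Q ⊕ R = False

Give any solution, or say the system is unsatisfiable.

Q: True, R: True, B: False, K: True, G: False

G ⊕ K = F ⊕ T = True ✓
B ⊕ G ⊕ K = F ⊕ F ⊕ T = True ✓
G ⊕ Q = F ⊕ T = True ✓
B ⊕ Q = F ⊕ T = True ✓
G ⊕ Q ⊕ R = F ⊕ T ⊕ T = False ✓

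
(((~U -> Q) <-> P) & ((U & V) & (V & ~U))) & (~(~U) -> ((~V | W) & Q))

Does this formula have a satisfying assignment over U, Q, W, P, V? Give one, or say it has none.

No satisfying assignment exists.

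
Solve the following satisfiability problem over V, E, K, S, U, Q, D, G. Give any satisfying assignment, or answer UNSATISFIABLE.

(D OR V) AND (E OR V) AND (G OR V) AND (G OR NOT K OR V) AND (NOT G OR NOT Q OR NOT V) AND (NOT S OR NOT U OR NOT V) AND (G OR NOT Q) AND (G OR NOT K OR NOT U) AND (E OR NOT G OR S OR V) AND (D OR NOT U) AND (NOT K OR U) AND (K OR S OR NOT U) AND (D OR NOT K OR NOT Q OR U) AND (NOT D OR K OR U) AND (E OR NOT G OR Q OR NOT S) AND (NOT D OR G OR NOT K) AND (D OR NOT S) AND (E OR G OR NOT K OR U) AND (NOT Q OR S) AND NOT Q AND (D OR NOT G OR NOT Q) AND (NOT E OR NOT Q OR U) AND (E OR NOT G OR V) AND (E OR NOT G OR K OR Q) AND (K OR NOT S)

Unit clause (NOT Q) forces Q = False.
Set V = False.
  then (D OR V) forces D = True.
  then (E OR V) forces E = True.
  then (G OR V) forces G = True.
Try K = False:
  (NOT D OR K OR U) forces U = True.
  (K OR S OR NOT U) forces S = True.
  clause (K OR NOT S) is falsified — backtrack.
So K = True.
  then (NOT K OR U) forces U = True.
Set S = True.
All clauses satisfied.

V = False, E = True, K = True, S = True, U = True, Q = False, D = True, G = True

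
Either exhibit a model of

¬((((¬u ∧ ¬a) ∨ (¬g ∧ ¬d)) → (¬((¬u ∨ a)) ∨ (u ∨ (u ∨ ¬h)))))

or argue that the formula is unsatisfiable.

u = False, g = False, a = False, h = True, d = True

  ¬((((¬u ∧ ¬a) ∨ (¬g ∧ ¬d)) → (¬((¬u ∨ a)) ∨ (u ∨ (u ∨ ¬h))))) = True
    ((¬u ∧ ¬a) ∨ (¬g ∧ ¬d)) → (¬((¬u ∨ a)) ∨ (u ∨ (u ∨ ¬h))) = False
      (¬u ∧ ¬a) ∨ (¬g ∧ ¬d) = True
        ¬u ∧ ¬a = True
          ¬u = True
          ¬a = True
        ¬g ∧ ¬d = False
          ¬g = True
          ¬d = False
      ¬((¬u ∨ a)) ∨ (u ∨ (u ∨ ¬h)) = False
        ¬((¬u ∨ a)) = False
          ¬u ∨ a = True
            ¬u = True
        u ∨ (u ∨ ¬h) = False
          u ∨ ¬h = False
            ¬h = False
The formula evaluates to True.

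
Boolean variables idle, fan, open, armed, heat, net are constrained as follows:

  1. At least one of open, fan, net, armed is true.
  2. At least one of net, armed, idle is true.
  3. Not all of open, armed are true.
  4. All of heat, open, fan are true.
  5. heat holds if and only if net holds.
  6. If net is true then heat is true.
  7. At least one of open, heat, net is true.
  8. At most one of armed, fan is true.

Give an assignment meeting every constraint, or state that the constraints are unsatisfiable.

idle=T; fan=T; open=T; armed=F; heat=T; net=T

  (1) {open, fan, net, armed}: 3 true — at least one ✓
  (2) {net, armed, idle}: 2 true — at least one ✓
  (3) {open, armed}: 1/2 true — not all ✓
  (4) {heat, open, fan}: all 3 true ✓
  (5) heat=T, net=T — same ✓
  (6) net=T ⇒ heat: T ✓
  (7) {open, heat, net}: 3 true — at least one ✓
  (8) {armed, fan}: 1 true — at most one ✓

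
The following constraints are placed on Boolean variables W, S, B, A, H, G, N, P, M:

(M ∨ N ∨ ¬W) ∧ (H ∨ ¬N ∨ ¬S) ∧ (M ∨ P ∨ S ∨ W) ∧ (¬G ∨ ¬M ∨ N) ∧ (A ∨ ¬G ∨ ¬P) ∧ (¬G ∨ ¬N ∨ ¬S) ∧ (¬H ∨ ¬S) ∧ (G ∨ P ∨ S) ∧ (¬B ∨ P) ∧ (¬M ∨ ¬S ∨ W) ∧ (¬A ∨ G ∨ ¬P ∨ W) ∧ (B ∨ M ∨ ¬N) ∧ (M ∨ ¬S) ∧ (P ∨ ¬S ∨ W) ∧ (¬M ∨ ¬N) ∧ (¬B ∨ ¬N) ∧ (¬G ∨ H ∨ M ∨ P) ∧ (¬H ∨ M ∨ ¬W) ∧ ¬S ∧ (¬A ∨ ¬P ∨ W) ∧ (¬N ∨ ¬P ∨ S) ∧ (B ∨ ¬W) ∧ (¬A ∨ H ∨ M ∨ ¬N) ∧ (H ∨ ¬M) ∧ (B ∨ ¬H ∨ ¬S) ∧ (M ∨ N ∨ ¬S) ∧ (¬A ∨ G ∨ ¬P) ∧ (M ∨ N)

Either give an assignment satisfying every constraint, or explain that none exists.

W: False; S: False; B: False; A: False; H: True; G: False; N: False; P: True; M: True

Unit clause (¬S) forces S = False.
Set W = False.
Set B = False.
Try A = True:
  (¬A ∨ ¬P ∨ W) forces P = False.
  (M ∨ P ∨ S ∨ W) forces M = True.
  (G ∨ P ∨ S) forces G = True.
  (¬G ∨ ¬M ∨ N) forces N = True.
  clause (¬M ∨ ¬N) is falsified — backtrack.
So A = False.
Set H = True.
Set G = False.
  then (G ∨ P ∨ S) forces P = True.
  then (¬N ∨ ¬P ∨ S) forces N = False.
  then (M ∨ N) forces M = True.
All clauses satisfied.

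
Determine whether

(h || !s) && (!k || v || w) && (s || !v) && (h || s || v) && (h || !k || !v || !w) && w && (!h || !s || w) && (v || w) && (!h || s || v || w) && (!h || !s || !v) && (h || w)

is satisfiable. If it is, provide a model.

v = False; h = True; w = True; s = False; k = True

Unit clause (w) forces w = True.
Try v = True:
  (s || !v) forces s = True.
  (h || !s) forces h = True.
  clause (!h || !s || !v) is falsified — backtrack.
So v = False.
Try h = False:
  (h || !s) forces s = False.
  clause (h || s || v) is falsified — backtrack.
So h = True.
Set s = False.
Set k = True.
All clauses satisfied.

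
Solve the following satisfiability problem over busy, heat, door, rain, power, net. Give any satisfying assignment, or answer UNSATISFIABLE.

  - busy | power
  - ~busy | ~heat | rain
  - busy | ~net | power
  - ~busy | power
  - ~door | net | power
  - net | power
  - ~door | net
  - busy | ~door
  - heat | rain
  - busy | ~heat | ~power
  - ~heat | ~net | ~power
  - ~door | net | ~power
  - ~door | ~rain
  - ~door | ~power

busy=T, heat=T, door=F, rain=T, power=T, net=F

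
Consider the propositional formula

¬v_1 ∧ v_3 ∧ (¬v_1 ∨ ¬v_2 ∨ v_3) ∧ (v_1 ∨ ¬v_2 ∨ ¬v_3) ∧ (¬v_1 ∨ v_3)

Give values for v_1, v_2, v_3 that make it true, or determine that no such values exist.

v_1: False; v_2: False; v_3: True

Unit clause (¬v_1) forces v_1 = False.
Unit clause (v_3) forces v_3 = True.
In (v_1 ∨ ¬v_2 ∨ ¬v_3) only ¬v_2 is left, so v_2 = False.
All clauses satisfied.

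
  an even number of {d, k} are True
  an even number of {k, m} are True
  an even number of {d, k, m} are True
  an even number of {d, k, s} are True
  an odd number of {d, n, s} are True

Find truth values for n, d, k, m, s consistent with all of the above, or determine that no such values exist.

n: True, d: False, k: False, m: False, s: False

{d, k}: 0 true → even ✓
{k, m}: 0 true → even ✓
{d, k, m}: 0 true → even ✓
{d, k, s}: 0 true → even ✓
{d, n, s}: 1 true → odd ✓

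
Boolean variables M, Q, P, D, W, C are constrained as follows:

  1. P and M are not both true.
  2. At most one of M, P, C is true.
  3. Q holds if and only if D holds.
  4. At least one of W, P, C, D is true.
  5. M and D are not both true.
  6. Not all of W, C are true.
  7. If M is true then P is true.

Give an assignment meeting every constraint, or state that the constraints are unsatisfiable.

M=F, Q=T, P=F, D=T, W=T, C=F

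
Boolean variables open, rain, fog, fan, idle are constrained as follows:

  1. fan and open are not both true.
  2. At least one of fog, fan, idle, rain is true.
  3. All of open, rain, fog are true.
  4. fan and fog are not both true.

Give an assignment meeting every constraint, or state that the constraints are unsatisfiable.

open=T; rain=T; fog=T; fan=F; idle=T

  (1) fan=F, open=T — not both ✓
  (2) {fog, fan, idle, rain}: 3 true — at least one ✓
  (3) {open, rain, fog}: all 3 true ✓
  (4) fan=F, fog=T — not both ✓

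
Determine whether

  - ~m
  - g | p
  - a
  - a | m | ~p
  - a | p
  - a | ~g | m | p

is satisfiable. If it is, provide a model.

m=F, a=T, p=T, g=T

Unit clause (~m) forces m = False.
Unit clause (a) forces a = True.
Set p = True.
Set g = True.
Check each clause:
  (~m): ~m holds.
  (g | p): g holds.
  (a): a holds.
  (a | m | ~p): a holds.
  (a | p): a holds.
  (a | ~g | m | p): a holds.
All clauses satisfied.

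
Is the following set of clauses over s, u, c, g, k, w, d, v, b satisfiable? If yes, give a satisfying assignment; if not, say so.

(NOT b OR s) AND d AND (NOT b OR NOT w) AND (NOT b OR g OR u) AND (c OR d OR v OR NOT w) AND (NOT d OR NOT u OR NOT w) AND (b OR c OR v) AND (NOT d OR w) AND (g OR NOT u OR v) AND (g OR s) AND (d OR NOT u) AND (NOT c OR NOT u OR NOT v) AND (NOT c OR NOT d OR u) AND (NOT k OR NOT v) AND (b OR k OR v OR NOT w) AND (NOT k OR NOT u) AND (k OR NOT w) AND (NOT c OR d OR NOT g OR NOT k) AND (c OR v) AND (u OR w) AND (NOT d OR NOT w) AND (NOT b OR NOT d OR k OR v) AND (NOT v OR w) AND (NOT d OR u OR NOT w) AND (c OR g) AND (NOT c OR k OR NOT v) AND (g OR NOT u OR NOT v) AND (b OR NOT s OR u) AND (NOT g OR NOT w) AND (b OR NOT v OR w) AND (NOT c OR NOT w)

Case d = True:
  (NOT d OR w) forces w = True.
  Clause (NOT d OR NOT w) is falsified — contradiction.
Case d = False:
  Clause (d) is falsified — contradiction.
Both cases fail, so the formula is unsatisfiable.

No satisfying assignment exists.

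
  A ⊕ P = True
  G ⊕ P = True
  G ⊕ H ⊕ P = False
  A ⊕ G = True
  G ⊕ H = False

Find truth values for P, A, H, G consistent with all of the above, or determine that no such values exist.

Adding constraints 1, 2, 4 mod 2: every variable appears an even number of times on the left, so the left side is 0.
But the right sides sum to 1 (mod 2). 0 ≠ 1 — the system is inconsistent.

No satisfying assignment exists.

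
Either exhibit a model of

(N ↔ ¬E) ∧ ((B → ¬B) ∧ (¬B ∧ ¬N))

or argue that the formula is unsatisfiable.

N = False, B = False, E = True

  N ↔ ¬E = True
    ¬E = False
  (B → ¬B) ∧ (¬B ∧ ¬N) = True
    B → ¬B = True
      ¬B = True
    ¬B ∧ ¬N = True
      ¬B = True
      ¬N = True
Both conjuncts True, so the formula holds.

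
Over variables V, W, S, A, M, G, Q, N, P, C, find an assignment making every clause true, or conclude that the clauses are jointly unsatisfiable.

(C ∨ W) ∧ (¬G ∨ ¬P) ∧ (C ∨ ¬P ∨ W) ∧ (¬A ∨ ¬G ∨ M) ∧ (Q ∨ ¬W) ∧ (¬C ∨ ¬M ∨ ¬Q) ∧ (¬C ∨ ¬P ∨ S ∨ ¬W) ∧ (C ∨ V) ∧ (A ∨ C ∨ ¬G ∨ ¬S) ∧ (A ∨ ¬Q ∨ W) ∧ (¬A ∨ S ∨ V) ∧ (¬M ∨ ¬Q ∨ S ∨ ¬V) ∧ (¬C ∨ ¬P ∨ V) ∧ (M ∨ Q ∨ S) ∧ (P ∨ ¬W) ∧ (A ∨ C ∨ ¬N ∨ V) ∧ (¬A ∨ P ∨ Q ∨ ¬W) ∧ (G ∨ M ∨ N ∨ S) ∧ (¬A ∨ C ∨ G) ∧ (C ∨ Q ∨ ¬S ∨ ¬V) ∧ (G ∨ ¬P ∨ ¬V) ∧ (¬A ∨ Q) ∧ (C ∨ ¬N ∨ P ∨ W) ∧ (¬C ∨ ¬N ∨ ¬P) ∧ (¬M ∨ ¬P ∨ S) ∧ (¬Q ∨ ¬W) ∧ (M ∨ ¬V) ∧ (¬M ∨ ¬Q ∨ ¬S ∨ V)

Set V = False.
  then (C ∨ V) forces C = True.
  then (¬C ∨ ¬P ∨ V) forces P = False.
  then (P ∨ ¬W) forces W = False.
Set S = True.
Set A = False.
  then (A ∨ ¬Q ∨ W) forces Q = False.
Set M = False.
Set G = True.
Set N = True.
All clauses satisfied.

V = False, W = False, S = True, A = False, M = False, G = True, Q = False, N = True, P = False, C = True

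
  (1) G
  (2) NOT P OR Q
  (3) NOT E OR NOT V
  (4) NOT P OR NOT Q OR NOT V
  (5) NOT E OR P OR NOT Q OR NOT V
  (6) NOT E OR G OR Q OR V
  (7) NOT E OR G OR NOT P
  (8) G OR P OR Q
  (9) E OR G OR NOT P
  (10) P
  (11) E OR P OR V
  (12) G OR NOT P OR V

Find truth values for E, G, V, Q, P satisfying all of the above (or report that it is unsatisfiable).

Unit clause (G) forces G = True.
Unit clause (P) forces P = True.
In (NOT P OR Q) only Q is left, so Q = True.
In (NOT P OR NOT Q OR NOT V) only NOT V is left, so V = False.
Set E = False.
All clauses satisfied.

E: False, G: True, V: False, Q: True, P: True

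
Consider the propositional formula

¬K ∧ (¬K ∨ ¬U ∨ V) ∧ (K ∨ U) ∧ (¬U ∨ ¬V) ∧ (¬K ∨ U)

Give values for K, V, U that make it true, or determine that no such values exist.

K = False; V = False; U = True

Unit clause (¬K) forces K = False.
In (K ∨ U) only U is left, so U = True.
In (¬U ∨ ¬V) only ¬V is left, so V = False.
Check each clause:
  (¬K): ¬K holds.
  (¬K ∨ ¬U ∨ V): ¬K holds.
  (K ∨ U): U holds.
  (¬U ∨ ¬V): ¬V holds.
  (¬K ∨ U): ¬K holds.
All clauses satisfied.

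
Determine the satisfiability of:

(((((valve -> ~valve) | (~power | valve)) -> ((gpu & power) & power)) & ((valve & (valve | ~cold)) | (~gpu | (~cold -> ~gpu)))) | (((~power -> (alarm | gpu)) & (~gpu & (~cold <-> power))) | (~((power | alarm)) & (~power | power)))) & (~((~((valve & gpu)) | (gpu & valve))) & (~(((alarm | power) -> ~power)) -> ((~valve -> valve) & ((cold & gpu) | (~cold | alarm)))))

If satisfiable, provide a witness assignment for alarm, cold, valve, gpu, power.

The formula is unsatisfiable.

The conjunct ~((~((valve & gpu)) | (gpu & valve))) is unsatisfiable on its own:
  valve=F, gpu=F: evaluates to False.
  valve=F, gpu=T: evaluates to False.
  valve=T, gpu=F: evaluates to False.
  valve=T, gpu=T: evaluates to False.
So the whole conjunction is unsatisfiable.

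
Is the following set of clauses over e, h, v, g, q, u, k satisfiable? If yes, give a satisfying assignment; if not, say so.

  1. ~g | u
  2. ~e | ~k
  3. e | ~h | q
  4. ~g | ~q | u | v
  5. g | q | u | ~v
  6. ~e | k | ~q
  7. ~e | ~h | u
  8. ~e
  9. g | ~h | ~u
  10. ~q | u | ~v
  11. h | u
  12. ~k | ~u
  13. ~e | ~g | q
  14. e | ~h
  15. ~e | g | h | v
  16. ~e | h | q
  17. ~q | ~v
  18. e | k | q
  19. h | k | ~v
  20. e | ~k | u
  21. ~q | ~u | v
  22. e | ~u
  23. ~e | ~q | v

Case e = True:
  Clause (~e) is falsified — contradiction.
Case e = False:
  (e | ~h) forces h = False.
  (h | u) forces u = True.
  Clause (e | ~u) is falsified — contradiction.
Both cases fail, so the formula is unsatisfiable.

The formula is unsatisfiable.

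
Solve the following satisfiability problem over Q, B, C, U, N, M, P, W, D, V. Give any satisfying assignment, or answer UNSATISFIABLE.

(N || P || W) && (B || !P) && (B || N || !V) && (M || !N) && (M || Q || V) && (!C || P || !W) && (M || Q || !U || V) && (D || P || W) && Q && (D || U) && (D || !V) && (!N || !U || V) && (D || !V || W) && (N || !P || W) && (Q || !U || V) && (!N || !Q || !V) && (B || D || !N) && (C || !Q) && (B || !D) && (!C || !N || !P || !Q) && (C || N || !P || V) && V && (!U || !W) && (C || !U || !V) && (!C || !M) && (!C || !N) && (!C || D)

Q = True, B = True, C = True, U = False, N = False, M = False, P = True, W = True, D = True, V = True

Unit clause (Q) forces Q = True.
In (C || !Q) only C is left, so C = True.
Unit clause (V) forces V = True.
In (!C || !M) only !M is left, so M = False.
In (!C || !N) only !N is left, so N = False.
In (!C || D) only D is left, so D = True.
In (B || N || !V) only B is left, so B = True.
Try U = True:
  (!U || !W) forces W = False.
  (N || P || W) forces P = True.
  clause (N || !P || W) is falsified — backtrack.
So U = False.
Try P = False:
  (N || P || W) forces W = True.
  clause (!C || P || !W) is falsified — backtrack.
So P = True.
  then (N || !P || W) forces W = True.
All clauses satisfied.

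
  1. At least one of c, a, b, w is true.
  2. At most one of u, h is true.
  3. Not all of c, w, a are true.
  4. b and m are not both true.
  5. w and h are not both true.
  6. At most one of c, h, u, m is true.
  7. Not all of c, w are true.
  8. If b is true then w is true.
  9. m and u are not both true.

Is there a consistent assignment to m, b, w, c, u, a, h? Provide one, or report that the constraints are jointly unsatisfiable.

m = False; b = True; w = True; c = False; u = False; a = False; h = False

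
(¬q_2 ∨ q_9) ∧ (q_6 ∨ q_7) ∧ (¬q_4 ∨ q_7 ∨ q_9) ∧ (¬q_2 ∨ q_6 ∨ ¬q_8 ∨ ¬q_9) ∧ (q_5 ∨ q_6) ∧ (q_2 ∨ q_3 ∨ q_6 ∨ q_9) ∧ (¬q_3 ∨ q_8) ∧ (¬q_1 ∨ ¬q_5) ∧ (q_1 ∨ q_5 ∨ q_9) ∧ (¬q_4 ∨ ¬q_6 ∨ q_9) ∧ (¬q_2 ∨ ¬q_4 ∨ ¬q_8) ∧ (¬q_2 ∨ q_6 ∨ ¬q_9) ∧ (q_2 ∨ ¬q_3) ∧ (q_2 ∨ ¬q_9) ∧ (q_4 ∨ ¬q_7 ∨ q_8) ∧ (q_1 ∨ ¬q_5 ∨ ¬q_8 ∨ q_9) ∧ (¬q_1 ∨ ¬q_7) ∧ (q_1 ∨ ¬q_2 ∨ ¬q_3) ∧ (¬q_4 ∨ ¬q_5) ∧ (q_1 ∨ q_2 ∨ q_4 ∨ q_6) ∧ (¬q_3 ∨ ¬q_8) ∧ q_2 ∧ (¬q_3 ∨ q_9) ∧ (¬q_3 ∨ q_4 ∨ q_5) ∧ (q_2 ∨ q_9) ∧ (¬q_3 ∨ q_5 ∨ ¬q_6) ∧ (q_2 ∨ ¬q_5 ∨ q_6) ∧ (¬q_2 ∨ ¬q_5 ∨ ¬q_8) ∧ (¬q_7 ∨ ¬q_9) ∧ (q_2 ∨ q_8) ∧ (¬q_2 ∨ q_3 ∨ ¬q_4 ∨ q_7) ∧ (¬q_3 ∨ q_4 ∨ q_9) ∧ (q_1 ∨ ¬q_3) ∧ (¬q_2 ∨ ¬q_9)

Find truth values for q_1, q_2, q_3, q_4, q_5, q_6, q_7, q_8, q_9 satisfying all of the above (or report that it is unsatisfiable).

Case q_2 = True:
  (¬q_2 ∨ q_9) forces q_9 = True.
  Clause (¬q_2 ∨ ¬q_9) is falsified — contradiction.
Case q_2 = False:
  Clause (q_2) is falsified — contradiction.
Both cases fail, so the formula is unsatisfiable.

UNSATISFIABLE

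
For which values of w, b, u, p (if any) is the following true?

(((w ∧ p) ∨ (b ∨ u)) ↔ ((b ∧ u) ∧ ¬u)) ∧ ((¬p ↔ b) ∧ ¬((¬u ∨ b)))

Unsatisfiable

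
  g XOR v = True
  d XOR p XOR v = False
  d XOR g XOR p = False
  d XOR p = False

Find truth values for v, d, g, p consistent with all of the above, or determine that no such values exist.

Adding constraints 1, 2, 3 mod 2: every variable appears an even number of times on the left, so the left side is 0.
But the right sides sum to 1 (mod 2). 0 ≠ 1 — the system is inconsistent.

No satisfying assignment exists.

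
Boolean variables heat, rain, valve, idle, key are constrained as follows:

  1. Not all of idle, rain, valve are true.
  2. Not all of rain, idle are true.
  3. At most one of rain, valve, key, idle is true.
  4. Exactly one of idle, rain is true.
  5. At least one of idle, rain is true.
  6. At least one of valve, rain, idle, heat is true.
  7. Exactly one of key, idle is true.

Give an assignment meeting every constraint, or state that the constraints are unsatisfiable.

heat: False; rain: False; valve: False; idle: True; key: False

  (1) {idle, rain, valve}: 1/3 true — not all ✓
  (2) {rain, idle}: 1/2 true — not all ✓
  (3) {rain, valve, key, idle}: 1 true — at most one ✓
  (4) {idle, rain}: 1 true — exactly one ✓
  (5) {idle, rain}: 1 true — at least one ✓
  (6) {valve, rain, idle, heat}: 1 true — at least one ✓
  (7) {key, idle}: 1 true — exactly one ✓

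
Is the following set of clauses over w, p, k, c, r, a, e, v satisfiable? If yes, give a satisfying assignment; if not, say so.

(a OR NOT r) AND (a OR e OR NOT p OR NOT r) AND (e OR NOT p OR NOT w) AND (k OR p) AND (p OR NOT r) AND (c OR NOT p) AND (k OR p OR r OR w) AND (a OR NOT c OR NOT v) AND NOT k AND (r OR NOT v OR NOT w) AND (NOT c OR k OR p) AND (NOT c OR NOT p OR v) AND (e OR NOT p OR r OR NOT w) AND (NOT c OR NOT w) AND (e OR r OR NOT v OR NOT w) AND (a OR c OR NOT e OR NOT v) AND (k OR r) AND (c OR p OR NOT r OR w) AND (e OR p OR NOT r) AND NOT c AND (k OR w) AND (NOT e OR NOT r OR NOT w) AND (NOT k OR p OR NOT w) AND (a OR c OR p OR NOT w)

UNSATISFIABLE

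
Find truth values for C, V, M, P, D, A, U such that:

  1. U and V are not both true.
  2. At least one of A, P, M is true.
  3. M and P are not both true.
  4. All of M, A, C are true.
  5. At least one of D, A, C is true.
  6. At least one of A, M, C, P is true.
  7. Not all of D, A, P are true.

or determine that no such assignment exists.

C=T, V=F, M=T, P=F, D=F, A=T, U=F

  (1) U=F, V=F — not both ✓
  (2) {A, P, M}: 2 true — at least one ✓
  (3) M=T, P=F — not both ✓
  (4) {M, A, C}: all 3 true ✓
  (5) {D, A, C}: 2 true — at least one ✓
  (6) {A, M, C, P}: 3 true — at least one ✓
  (7) {D, A, P}: 1/3 true — not all ✓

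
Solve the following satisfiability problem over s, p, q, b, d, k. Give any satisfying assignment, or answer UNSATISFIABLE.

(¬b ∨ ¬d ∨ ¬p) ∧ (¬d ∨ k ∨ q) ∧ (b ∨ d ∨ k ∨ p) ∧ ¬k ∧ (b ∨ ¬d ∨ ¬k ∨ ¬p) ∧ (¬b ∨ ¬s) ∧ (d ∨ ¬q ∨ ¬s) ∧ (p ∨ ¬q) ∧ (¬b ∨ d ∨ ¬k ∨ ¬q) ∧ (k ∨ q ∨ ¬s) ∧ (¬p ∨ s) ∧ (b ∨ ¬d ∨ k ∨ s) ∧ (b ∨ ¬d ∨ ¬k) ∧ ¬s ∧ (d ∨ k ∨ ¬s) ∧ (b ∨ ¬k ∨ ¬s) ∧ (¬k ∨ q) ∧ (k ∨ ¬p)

Unit clause (¬k) forces k = False.
Unit clause (¬s) forces s = False.
In (k ∨ ¬p) only ¬p is left, so p = False.
In (p ∨ ¬q) only ¬q is left, so q = False.
In (¬d ∨ k ∨ q) only ¬d is left, so d = False.
In (b ∨ d ∨ k ∨ p) only b is left, so b = True.
All clauses satisfied.

s = False; p = False; q = False; b = True; d = False; k = False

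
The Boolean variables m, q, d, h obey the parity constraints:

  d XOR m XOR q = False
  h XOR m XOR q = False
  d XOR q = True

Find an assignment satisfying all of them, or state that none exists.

m: True; q: True; d: False; h: False

d XOR m XOR q = F XOR T XOR T = False ✓
h XOR m XOR q = F XOR T XOR T = False ✓
d XOR q = F XOR T = True ✓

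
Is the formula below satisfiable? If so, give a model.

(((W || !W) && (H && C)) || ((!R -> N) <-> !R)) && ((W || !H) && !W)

H = False, N = True, W = False, R = False, C = True

  ((W || !W) && (H && C)) || ((!R -> N) <-> !R) = True
    (W || !W) && (H && C) = False
      W || !W = True
        !W = True
      H && C = False
    (!R -> N) <-> !R = True
      !R -> N = True
        !R = True
      !R = True
  (W || !H) && !W = True
    W || !H = True
      !H = True
    !W = True
Both conjuncts True, so the formula holds.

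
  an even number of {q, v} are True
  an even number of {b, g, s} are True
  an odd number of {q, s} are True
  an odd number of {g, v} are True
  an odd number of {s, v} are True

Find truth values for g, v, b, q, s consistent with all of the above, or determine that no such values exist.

g = False; v = True; b = False; q = True; s = False

{q, v}: 2 true → even ✓
{b, g, s}: 0 true → even ✓
{q, s}: 1 true → odd ✓
{g, v}: 1 true → odd ✓
{s, v}: 1 true → odd ✓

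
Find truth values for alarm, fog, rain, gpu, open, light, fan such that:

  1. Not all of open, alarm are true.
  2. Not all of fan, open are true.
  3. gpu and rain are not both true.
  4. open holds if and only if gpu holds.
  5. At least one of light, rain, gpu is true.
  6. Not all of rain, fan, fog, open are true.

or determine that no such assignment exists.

alarm=T, fog=T, rain=T, gpu=F, open=F, light=T, fan=T

  (1) {open, alarm}: 1/2 true — not all ✓
  (2) {fan, open}: 1/2 true — not all ✓
  (3) gpu=F, rain=T — not both ✓
  (4) open=F, gpu=F — same ✓
  (5) {light, rain, gpu}: 2 true — at least one ✓
  (6) {rain, fan, fog, open}: 3/4 true — not all ✓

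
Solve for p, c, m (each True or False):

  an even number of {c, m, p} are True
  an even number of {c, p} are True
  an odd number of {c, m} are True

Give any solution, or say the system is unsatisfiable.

p=T, c=T, m=F

{c, m, p}: 2 true → even ✓
{c, p}: 2 true → even ✓
{c, m}: 1 true → odd ✓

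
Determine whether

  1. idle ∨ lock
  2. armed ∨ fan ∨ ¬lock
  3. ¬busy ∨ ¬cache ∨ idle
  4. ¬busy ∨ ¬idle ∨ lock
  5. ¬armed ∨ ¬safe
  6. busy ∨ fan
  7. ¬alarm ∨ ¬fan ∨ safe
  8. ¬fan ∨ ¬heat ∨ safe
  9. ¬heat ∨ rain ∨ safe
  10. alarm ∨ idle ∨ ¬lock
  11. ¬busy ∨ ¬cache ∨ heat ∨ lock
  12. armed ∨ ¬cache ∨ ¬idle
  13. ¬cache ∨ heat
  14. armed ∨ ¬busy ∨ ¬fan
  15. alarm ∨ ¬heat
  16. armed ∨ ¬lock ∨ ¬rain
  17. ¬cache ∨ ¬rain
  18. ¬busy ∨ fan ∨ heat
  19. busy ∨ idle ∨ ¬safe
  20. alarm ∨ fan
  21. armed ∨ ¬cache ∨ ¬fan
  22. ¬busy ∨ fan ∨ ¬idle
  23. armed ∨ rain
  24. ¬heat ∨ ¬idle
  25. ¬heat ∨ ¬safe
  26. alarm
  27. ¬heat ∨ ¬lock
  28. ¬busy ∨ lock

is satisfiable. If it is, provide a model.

Unit clause (alarm) forces alarm = True.
Set lock = False.
  then (idle ∨ lock) forces idle = True.
  then (¬busy ∨ ¬idle ∨ lock) forces busy = False.
  then (busy ∨ fan) forces fan = True.
  then (¬alarm ∨ ¬fan ∨ safe) forces safe = True.
  then (¬heat ∨ ¬idle) forces heat = False.
  then (¬armed ∨ ¬safe) forces armed = False.
  then (armed ∨ ¬cache ∨ ¬idle) forces cache = False.
  then (armed ∨ rain) forces rain = True.
All clauses satisfied.

lock: False; alarm: True; fan: True; rain: True; cache: False; idle: True; safe: True; armed: False; heat: False; busy: False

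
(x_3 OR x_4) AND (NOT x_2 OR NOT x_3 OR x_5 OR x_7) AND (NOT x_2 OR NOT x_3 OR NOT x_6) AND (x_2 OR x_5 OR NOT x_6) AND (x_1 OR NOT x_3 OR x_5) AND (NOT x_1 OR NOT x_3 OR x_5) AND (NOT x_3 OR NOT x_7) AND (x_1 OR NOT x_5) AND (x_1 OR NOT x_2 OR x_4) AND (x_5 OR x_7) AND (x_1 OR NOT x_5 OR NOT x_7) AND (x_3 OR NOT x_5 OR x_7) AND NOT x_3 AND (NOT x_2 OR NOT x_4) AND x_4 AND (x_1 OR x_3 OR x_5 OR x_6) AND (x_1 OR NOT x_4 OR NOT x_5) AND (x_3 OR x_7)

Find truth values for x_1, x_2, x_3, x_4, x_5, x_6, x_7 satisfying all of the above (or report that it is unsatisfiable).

x_1 = True, x_2 = False, x_3 = False, x_4 = True, x_5 = True, x_6 = False, x_7 = True

Unit clause (NOT x_3) forces x_3 = False.
Unit clause (x_4) forces x_4 = True.
In (x_3 OR x_7) only x_7 is left, so x_7 = True.
In (NOT x_2 OR NOT x_4) only NOT x_2 is left, so x_2 = False.
Try x_1 = False:
  (x_1 OR NOT x_5) forces x_5 = False.
  (x_2 OR x_5 OR NOT x_6) forces x_6 = False.
  clause (x_1 OR x_3 OR x_5 OR x_6) is falsified — backtrack.
So x_1 = True.
Set x_5 = True.
Set x_6 = False.
All clauses satisfied.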